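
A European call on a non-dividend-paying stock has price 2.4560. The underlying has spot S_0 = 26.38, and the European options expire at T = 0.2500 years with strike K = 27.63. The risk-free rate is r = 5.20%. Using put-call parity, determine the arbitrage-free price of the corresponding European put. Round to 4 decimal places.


Answer: Put price = 3.3491

Derivation:
Put-call parity: C - P = S_0 * exp(-qT) - K * exp(-rT).
S_0 * exp(-qT) = 26.3800 * 1.00000000 = 26.38000000
K * exp(-rT) = 27.6300 * 0.98708414 = 27.27313465
P = C - S*exp(-qT) + K*exp(-rT)
P = 2.4560 - 26.38000000 + 27.27313465 = 3.3491


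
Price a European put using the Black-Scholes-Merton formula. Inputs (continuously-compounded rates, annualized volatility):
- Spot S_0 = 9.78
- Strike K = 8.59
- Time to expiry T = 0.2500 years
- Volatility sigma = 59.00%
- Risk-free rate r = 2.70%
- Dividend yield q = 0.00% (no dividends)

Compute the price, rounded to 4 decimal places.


Answer: Price = 0.5617

Derivation:
d1 = (ln(S/K) + (r - q + 0.5*sigma^2) * T) / (sigma * sqrt(T)) = 0.61018050
d2 = d1 - sigma * sqrt(T) = 0.31518050
exp(-rT) = 0.99327273; exp(-qT) = 1.00000000
P = K * exp(-rT) * N(-d2) - S_0 * exp(-qT) * N(-d1)
N(-d1) = 0.27087112; N(-d2) = 0.37631230
P = 8.5900 * 0.99327273 * 0.37631230 - 9.7800 * 1.00000000 * 0.27087112 = 0.5617


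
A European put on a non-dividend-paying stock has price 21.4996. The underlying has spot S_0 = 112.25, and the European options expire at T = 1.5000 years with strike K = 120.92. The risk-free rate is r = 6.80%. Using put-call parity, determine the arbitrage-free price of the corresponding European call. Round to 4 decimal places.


Put-call parity: C - P = S_0 * exp(-qT) - K * exp(-rT).
S_0 * exp(-qT) = 112.2500 * 1.00000000 = 112.25000000
K * exp(-rT) = 120.9200 * 0.90302955 = 109.19433339
C = P + S*exp(-qT) - K*exp(-rT)
C = 21.4996 + 112.25000000 - 109.19433339 = 24.5553

Answer: Call price = 24.5553


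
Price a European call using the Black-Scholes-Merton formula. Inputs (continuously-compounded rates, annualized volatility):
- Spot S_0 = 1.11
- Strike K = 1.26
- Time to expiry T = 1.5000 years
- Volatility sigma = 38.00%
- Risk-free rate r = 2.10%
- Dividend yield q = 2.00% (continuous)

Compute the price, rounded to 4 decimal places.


Answer: Price = 0.1470

Derivation:
d1 = (ln(S/K) + (r - q + 0.5*sigma^2) * T) / (sigma * sqrt(T)) = -0.03642371
d2 = d1 - sigma * sqrt(T) = -0.50182676
exp(-rT) = 0.96899096; exp(-qT) = 0.97044553
C = S_0 * exp(-qT) * N(d1) - K * exp(-rT) * N(d2)
N(d1) = 0.48547225; N(d2) = 0.30789469
C = 1.1100 * 0.97044553 * 0.48547225 - 1.2600 * 0.96899096 * 0.30789469 = 0.1470


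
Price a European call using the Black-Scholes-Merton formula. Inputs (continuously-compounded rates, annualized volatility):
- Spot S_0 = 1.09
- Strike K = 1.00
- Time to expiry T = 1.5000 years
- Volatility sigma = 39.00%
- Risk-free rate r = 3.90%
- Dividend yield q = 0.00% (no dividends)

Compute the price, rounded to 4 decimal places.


d1 = (ln(S/K) + (r - q + 0.5*sigma^2) * T) / (sigma * sqrt(T)) = 0.54171972
d2 = d1 - sigma * sqrt(T) = 0.06406922
exp(-rT) = 0.94317824; exp(-qT) = 1.00000000
C = S_0 * exp(-qT) * N(d1) - K * exp(-rT) * N(d2)
N(d1) = 0.70599420; N(d2) = 0.52554245
C = 1.0900 * 1.00000000 * 0.70599420 - 1.0000 * 0.94317824 * 0.52554245 = 0.2739

Answer: Price = 0.2739


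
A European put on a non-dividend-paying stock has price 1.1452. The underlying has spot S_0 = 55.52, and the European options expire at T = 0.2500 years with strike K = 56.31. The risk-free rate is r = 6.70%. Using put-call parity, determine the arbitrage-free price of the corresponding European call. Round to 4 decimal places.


Answer: Call price = 1.2905

Derivation:
Put-call parity: C - P = S_0 * exp(-qT) - K * exp(-rT).
S_0 * exp(-qT) = 55.5200 * 1.00000000 = 55.52000000
K * exp(-rT) = 56.3100 * 0.98338950 = 55.37466282
C = P + S*exp(-qT) - K*exp(-rT)
C = 1.1452 + 55.52000000 - 55.37466282 = 1.2905


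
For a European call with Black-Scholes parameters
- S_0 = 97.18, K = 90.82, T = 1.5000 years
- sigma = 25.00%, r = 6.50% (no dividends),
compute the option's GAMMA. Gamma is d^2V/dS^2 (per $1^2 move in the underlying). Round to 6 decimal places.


d1 = 0.6925863770; d2 = 0.3864001592
phi(d1) = 0.3138699729; exp(-qT) = 1.0000000000; exp(-rT) = 0.9071023416
Gamma = exp(-qT) * phi(d1) / (S * sigma * sqrt(T)) = 1.0000000000 * 0.3138699729 / (97.1800 * 0.2500 * 1.2247448714) = 0.010548

Answer: Gamma = 0.010548


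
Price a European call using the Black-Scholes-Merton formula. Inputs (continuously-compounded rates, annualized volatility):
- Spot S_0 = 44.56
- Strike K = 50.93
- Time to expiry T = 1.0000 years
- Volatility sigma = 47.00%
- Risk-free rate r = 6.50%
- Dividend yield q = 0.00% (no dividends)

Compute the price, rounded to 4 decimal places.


d1 = (ln(S/K) + (r - q + 0.5*sigma^2) * T) / (sigma * sqrt(T)) = 0.08900948
d2 = d1 - sigma * sqrt(T) = -0.38099052
exp(-rT) = 0.93706746; exp(-qT) = 1.00000000
C = S_0 * exp(-qT) * N(d1) - K * exp(-rT) * N(d2)
N(d1) = 0.53546281; N(d2) = 0.35160514
C = 44.5600 * 1.00000000 * 0.53546281 - 50.9300 * 0.93706746 * 0.35160514 = 7.0799

Answer: Price = 7.0799


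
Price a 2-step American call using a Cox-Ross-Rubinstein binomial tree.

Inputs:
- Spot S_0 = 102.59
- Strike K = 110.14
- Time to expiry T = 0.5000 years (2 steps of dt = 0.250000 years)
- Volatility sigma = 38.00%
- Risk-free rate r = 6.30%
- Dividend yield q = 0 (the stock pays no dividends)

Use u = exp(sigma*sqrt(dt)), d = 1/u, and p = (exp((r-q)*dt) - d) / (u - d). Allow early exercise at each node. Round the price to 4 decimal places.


dt = T/N = 0.250000
u = exp(sigma*sqrt(dt)) = 1.209250; d = 1/u = 0.826959
p = (exp((r-q)*dt) - d) / (u - d) = 0.494168
Discount per step: exp(-r*dt) = 0.984373
Stock lattice S(k, i) with i counting down-moves:
  k=0: S(0,0) = 102.5900
  k=1: S(1,0) = 124.0569; S(1,1) = 84.8377
  k=2: S(2,0) = 150.0158; S(2,1) = 102.5900; S(2,2) = 70.1573
Terminal payoffs V(N, i) = max(S_T - K, 0):
  V(2,0) = 39.875776; V(2,1) = 0.000000; V(2,2) = 0.000000
Backward induction: V(k, i) = exp(-r*dt) * [p * V(k+1, i) + (1-p) * V(k+1, i+1)]; then take max(V_cont, immediate exercise) for American.
  V(1,0) = exp(-r*dt) * [p*39.875776 + (1-p)*0.000000] = 19.397388; exercise = 13.916916; V(1,0) = max -> 19.397388
  V(1,1) = exp(-r*dt) * [p*0.000000 + (1-p)*0.000000] = 0.000000; exercise = 0.000000; V(1,1) = max -> 0.000000
  V(0,0) = exp(-r*dt) * [p*19.397388 + (1-p)*0.000000] = 9.435770; exercise = 0.000000; V(0,0) = max -> 9.435770

Answer: Price = V(0,0) = 9.4358


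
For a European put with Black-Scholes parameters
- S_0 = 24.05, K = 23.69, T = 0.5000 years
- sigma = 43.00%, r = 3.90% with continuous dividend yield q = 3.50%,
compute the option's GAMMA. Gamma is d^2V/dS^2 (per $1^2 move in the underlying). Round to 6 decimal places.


Answer: Gamma = 0.052460

Derivation:
d1 = 0.2082083428; d2 = -0.0958475731
phi(d1) = 0.3903881063; exp(-qT) = 0.9826522357; exp(-rT) = 0.9806888952
Gamma = exp(-qT) * phi(d1) / (S * sigma * sqrt(T)) = 0.9826522357 * 0.3903881063 / (24.0500 * 0.4300 * 0.7071067812) = 0.052460


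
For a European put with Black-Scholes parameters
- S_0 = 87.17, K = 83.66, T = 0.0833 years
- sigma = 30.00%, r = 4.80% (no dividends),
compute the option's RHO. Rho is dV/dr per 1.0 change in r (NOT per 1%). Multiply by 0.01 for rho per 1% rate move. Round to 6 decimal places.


Answer: Rho = -2.196735

Derivation:
d1 = 0.5641398158; d2 = 0.4775545976
phi(d1) = 0.3402531434; exp(-qT) = 1.0000000000; exp(-rT) = 0.9960095830
N(-d2) = 0.3164836262
Rho = -K*T*exp(-rT)*N(-d2) = -83.6600 * 0.0833 * 0.9960095830 * 0.3164836262 = -2.196735


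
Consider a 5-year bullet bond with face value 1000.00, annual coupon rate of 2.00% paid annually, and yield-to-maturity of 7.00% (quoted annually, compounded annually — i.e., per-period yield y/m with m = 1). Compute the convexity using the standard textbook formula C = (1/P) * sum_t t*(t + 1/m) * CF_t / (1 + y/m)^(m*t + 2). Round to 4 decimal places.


Coupon per period c = face * coupon_rate / m = 20.000000
Periods per year m = 1; per-period yield y/m = 0.070000
Number of cashflows N = 5
Cashflows (t years, CF_t, discount factor 1/(1+y/m)^(m*t), PV):
  t = 1.0000: CF_t = 20.000000, DF = 0.934579, PV = 18.691589
  t = 2.0000: CF_t = 20.000000, DF = 0.873439, PV = 17.468775
  t = 3.0000: CF_t = 20.000000, DF = 0.816298, PV = 16.325958
  t = 4.0000: CF_t = 20.000000, DF = 0.762895, PV = 15.257904
  t = 5.0000: CF_t = 1020.000000, DF = 0.712986, PV = 727.245903
Price P = sum_t PV_t = 794.990128
Convexity numerator sum_t t*(t + 1/m) * CF_t / (1+y/m)^(m*t + 2):
  t = 1.0000: term = 32.651915
  t = 2.0000: term = 91.547425
  t = 3.0000: term = 171.116683
  t = 4.0000: term = 266.536890
  t = 5.0000: term = 19056.142102
Convexity = (1/P) * sum = 19617.995015 / 794.990128 = 24.677030

Answer: Convexity = 24.6770


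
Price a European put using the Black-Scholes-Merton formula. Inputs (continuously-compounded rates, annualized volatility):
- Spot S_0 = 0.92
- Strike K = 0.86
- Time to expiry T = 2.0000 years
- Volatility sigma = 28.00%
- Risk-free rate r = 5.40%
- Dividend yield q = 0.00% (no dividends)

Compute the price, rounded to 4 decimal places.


d1 = (ln(S/K) + (r - q + 0.5*sigma^2) * T) / (sigma * sqrt(T)) = 0.64104604
d2 = d1 - sigma * sqrt(T) = 0.24506624
exp(-rT) = 0.89762760; exp(-qT) = 1.00000000
P = K * exp(-rT) * N(-d2) - S_0 * exp(-qT) * N(-d1)
N(-d1) = 0.26074639; N(-d2) = 0.40320257
P = 0.8600 * 0.89762760 * 0.40320257 - 0.9200 * 1.00000000 * 0.26074639 = 0.0714

Answer: Price = 0.0714


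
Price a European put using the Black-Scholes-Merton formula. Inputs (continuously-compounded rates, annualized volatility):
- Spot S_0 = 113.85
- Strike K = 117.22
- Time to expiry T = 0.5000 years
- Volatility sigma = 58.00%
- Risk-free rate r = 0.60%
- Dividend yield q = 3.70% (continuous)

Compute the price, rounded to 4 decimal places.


d1 = (ln(S/K) + (r - q + 0.5*sigma^2) * T) / (sigma * sqrt(T)) = 0.09614039
d2 = d1 - sigma * sqrt(T) = -0.31398155
exp(-rT) = 0.99700450; exp(-qT) = 0.98167007
P = K * exp(-rT) * N(-d2) - S_0 * exp(-qT) * N(-d1)
N(-d1) = 0.46170454; N(-d2) = 0.62323247
P = 117.2200 * 0.99700450 * 0.62323247 - 113.8500 * 0.98167007 * 0.46170454 = 21.2349

Answer: Price = 21.2349


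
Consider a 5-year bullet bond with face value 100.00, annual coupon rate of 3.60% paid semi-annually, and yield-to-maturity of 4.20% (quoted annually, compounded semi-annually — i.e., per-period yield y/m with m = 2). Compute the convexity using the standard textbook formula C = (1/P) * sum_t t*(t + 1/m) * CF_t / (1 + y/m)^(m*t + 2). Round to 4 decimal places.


Coupon per period c = face * coupon_rate / m = 1.800000
Periods per year m = 2; per-period yield y/m = 0.021000
Number of cashflows N = 10
Cashflows (t years, CF_t, discount factor 1/(1+y/m)^(m*t), PV):
  t = 0.5000: CF_t = 1.800000, DF = 0.979432, PV = 1.762977
  t = 1.0000: CF_t = 1.800000, DF = 0.959287, PV = 1.726716
  t = 1.5000: CF_t = 1.800000, DF = 0.939556, PV = 1.691201
  t = 2.0000: CF_t = 1.800000, DF = 0.920231, PV = 1.656416
  t = 2.5000: CF_t = 1.800000, DF = 0.901304, PV = 1.622347
  t = 3.0000: CF_t = 1.800000, DF = 0.882766, PV = 1.588979
  t = 3.5000: CF_t = 1.800000, DF = 0.864609, PV = 1.556296
  t = 4.0000: CF_t = 1.800000, DF = 0.846826, PV = 1.524286
  t = 4.5000: CF_t = 1.800000, DF = 0.829408, PV = 1.492935
  t = 5.0000: CF_t = 101.800000, DF = 0.812349, PV = 82.697115
Price P = sum_t PV_t = 97.319270
Convexity numerator sum_t t*(t + 1/m) * CF_t / (1+y/m)^(m*t + 2):
  t = 0.5000: term = 0.845601
  t = 1.0000: term = 2.484625
  t = 1.5000: term = 4.867042
  t = 2.0000: term = 7.944893
  t = 2.5000: term = 11.672223
  t = 3.0000: term = 16.005007
  t = 3.5000: term = 20.901086
  t = 4.0000: term = 26.320103
  t = 4.5000: term = 32.223437
  t = 5.0000: term = 2181.582126
Convexity = (1/P) * sum = 2304.846143 / 97.319270 = 23.683348

Answer: Convexity = 23.6833


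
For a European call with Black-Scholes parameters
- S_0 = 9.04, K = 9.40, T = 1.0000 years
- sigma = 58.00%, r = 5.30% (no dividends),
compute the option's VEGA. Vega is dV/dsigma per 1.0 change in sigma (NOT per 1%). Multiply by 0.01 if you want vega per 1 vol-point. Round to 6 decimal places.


d1 = 0.3140508364; d2 = -0.2659491636
phi(d1) = 0.3797460660; exp(-qT) = 1.0000000000; exp(-rT) = 0.9483800125
Vega = S * exp(-qT) * phi(d1) * sqrt(T) = 9.0400 * 1.0000000000 * 0.3797460660 * 1.0000000000 = 3.432904

Answer: Vega = 3.432904


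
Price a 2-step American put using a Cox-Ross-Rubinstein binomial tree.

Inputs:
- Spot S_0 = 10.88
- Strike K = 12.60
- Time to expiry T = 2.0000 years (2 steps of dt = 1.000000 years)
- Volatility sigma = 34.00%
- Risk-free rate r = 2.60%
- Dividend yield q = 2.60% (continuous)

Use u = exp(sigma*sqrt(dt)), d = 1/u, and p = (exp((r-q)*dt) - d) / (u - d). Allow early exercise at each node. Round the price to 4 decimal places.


dt = T/N = 1.000000
u = exp(sigma*sqrt(dt)) = 1.404948; d = 1/u = 0.711770
p = (exp((r-q)*dt) - d) / (u - d) = 0.415809
Discount per step: exp(-r*dt) = 0.974335
Stock lattice S(k, i) with i counting down-moves:
  k=0: S(0,0) = 10.8800
  k=1: S(1,0) = 15.2858; S(1,1) = 7.7441
  k=2: S(2,0) = 21.4758; S(2,1) = 10.8800; S(2,2) = 5.5120
Terminal payoffs V(N, i) = max(K - S_T, 0):
  V(2,0) = 0.000000; V(2,1) = 1.720000; V(2,2) = 7.088007
Backward induction: V(k, i) = exp(-r*dt) * [p * V(k+1, i) + (1-p) * V(k+1, i+1)]; then take max(V_cont, immediate exercise) for American.
  V(1,0) = exp(-r*dt) * [p*0.000000 + (1-p)*1.720000] = 0.979019; exercise = 0.000000; V(1,0) = max -> 0.979019
  V(1,1) = exp(-r*dt) * [p*1.720000 + (1-p)*7.088007] = 4.731312; exercise = 4.855939; V(1,1) = max -> 4.855939
  V(0,0) = exp(-r*dt) * [p*0.979019 + (1-p)*4.855939] = 3.160625; exercise = 1.720000; V(0,0) = max -> 3.160625

Answer: Price = V(0,0) = 3.1606


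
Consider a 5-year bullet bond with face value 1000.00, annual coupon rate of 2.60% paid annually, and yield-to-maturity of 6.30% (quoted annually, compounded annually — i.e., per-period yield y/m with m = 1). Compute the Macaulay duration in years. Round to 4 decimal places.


Answer: Macaulay duration = 4.7273 years

Derivation:
Coupon per period c = face * coupon_rate / m = 26.000000
Periods per year m = 1; per-period yield y/m = 0.063000
Number of cashflows N = 5
Cashflows (t years, CF_t, discount factor 1/(1+y/m)^(m*t), PV):
  t = 1.0000: CF_t = 26.000000, DF = 0.940734, PV = 24.459078
  t = 2.0000: CF_t = 26.000000, DF = 0.884980, PV = 23.009481
  t = 3.0000: CF_t = 26.000000, DF = 0.832531, PV = 21.645796
  t = 4.0000: CF_t = 26.000000, DF = 0.783190, PV = 20.362931
  t = 5.0000: CF_t = 1026.000000, DF = 0.736773, PV = 755.929055
Price P = sum_t PV_t = 845.406340
Macaulay numerator sum_t t * PV_t:
  t * PV_t at t = 1.0000: 24.459078
  t * PV_t at t = 2.0000: 46.018962
  t * PV_t at t = 3.0000: 64.937387
  t * PV_t at t = 4.0000: 81.451724
  t * PV_t at t = 5.0000: 3779.645274
Macaulay duration D = (sum_t t * PV_t) / P = 3996.512425 / 845.406340 = 4.727327


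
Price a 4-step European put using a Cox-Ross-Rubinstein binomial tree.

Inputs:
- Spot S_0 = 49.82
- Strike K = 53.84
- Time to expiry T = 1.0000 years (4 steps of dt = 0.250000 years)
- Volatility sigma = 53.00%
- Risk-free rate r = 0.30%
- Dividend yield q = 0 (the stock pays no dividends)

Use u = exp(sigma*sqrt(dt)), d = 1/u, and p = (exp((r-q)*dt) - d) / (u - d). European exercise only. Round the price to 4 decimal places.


Answer: Price = V(0,0) = 12.8142

Derivation:
dt = T/N = 0.250000
u = exp(sigma*sqrt(dt)) = 1.303431; d = 1/u = 0.767206
p = (exp((r-q)*dt) - d) / (u - d) = 0.435534
Discount per step: exp(-r*dt) = 0.999250
Stock lattice S(k, i) with i counting down-moves:
  k=0: S(0,0) = 49.8200
  k=1: S(1,0) = 64.9369; S(1,1) = 38.2222
  k=2: S(2,0) = 84.6408; S(2,1) = 49.8200; S(2,2) = 29.3243
  k=3: S(3,0) = 110.3235; S(3,1) = 64.9369; S(3,2) = 38.2222; S(3,3) = 22.4978
  k=4: S(4,0) = 143.7990; S(4,1) = 84.6408; S(4,2) = 49.8200; S(4,3) = 29.3243; S(4,4) = 17.2604
Terminal payoffs V(N, i) = max(K - S_T, 0):
  V(4,0) = 0.000000; V(4,1) = 0.000000; V(4,2) = 4.020000; V(4,3) = 24.515700; V(4,4) = 36.579572
Backward induction: V(k, i) = exp(-r*dt) * [p * V(k+1, i) + (1-p) * V(k+1, i+1)].
  V(3,0) = exp(-r*dt) * [p*0.000000 + (1-p)*0.000000] = 0.000000
  V(3,1) = exp(-r*dt) * [p*0.000000 + (1-p)*4.020000] = 2.267451
  V(3,2) = exp(-r*dt) * [p*4.020000 + (1-p)*24.515700] = 15.577435
  V(3,3) = exp(-r*dt) * [p*24.515700 + (1-p)*36.579572] = 31.301858
  V(2,0) = exp(-r*dt) * [p*0.000000 + (1-p)*2.267451] = 1.278939
  V(2,1) = exp(-r*dt) * [p*2.267451 + (1-p)*15.577435] = 9.773149
  V(2,2) = exp(-r*dt) * [p*15.577435 + (1-p)*31.301858] = 24.435001
  V(1,0) = exp(-r*dt) * [p*1.278939 + (1-p)*9.773149] = 6.069077
  V(1,1) = exp(-r*dt) * [p*9.773149 + (1-p)*24.435001] = 18.035731
  V(0,0) = exp(-r*dt) * [p*6.069077 + (1-p)*18.035731] = 12.814230


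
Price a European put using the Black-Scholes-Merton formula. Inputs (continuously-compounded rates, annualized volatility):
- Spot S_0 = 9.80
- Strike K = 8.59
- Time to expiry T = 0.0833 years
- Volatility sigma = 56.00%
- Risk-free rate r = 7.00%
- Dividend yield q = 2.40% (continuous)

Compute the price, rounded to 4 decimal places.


Answer: Price = 0.1653

Derivation:
d1 = (ln(S/K) + (r - q + 0.5*sigma^2) * T) / (sigma * sqrt(T)) = 0.91988373
d2 = d1 - sigma * sqrt(T) = 0.75825799
exp(-rT) = 0.99418597; exp(-qT) = 0.99800280
P = K * exp(-rT) * N(-d2) - S_0 * exp(-qT) * N(-d1)
N(-d1) = 0.17881676; N(-d2) = 0.22414827
P = 8.5900 * 0.99418597 * 0.22414827 - 9.8000 * 0.99800280 * 0.17881676 = 0.1653


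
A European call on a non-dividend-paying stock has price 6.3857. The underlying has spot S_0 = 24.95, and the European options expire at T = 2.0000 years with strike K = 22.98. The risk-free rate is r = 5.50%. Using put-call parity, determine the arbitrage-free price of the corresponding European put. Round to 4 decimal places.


Answer: Put price = 2.0220

Derivation:
Put-call parity: C - P = S_0 * exp(-qT) - K * exp(-rT).
S_0 * exp(-qT) = 24.9500 * 1.00000000 = 24.95000000
K * exp(-rT) = 22.9800 * 0.89583414 = 20.58626843
P = C - S*exp(-qT) + K*exp(-rT)
P = 6.3857 - 24.95000000 + 20.58626843 = 2.0220


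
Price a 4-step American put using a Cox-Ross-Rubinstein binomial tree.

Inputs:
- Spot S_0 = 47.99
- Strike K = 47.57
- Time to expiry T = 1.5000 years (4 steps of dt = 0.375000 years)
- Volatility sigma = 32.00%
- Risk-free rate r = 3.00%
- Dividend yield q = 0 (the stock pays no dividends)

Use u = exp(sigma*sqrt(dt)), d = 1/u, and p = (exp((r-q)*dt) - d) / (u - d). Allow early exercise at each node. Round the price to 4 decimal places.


Answer: Price = V(0,0) = 6.0436

Derivation:
dt = T/N = 0.375000
u = exp(sigma*sqrt(dt)) = 1.216477; d = 1/u = 0.822046
p = (exp((r-q)*dt) - d) / (u - d) = 0.479849
Discount per step: exp(-r*dt) = 0.988813
Stock lattice S(k, i) with i counting down-moves:
  k=0: S(0,0) = 47.9900
  k=1: S(1,0) = 58.3787; S(1,1) = 39.4500
  k=2: S(2,0) = 71.0164; S(2,1) = 47.9900; S(2,2) = 32.4297
  k=3: S(3,0) = 86.3899; S(3,1) = 58.3787; S(3,2) = 39.4500; S(3,3) = 26.6587
  k=4: S(4,0) = 105.0913; S(4,1) = 71.0164; S(4,2) = 47.9900; S(4,3) = 32.4297; S(4,4) = 21.9147
Terminal payoffs V(N, i) = max(K - S_T, 0):
  V(4,0) = 0.000000; V(4,1) = 0.000000; V(4,2) = 0.000000; V(4,3) = 15.140312; V(4,4) = 25.655337
Backward induction: V(k, i) = exp(-r*dt) * [p * V(k+1, i) + (1-p) * V(k+1, i+1)]; then take max(V_cont, immediate exercise) for American.
  V(3,0) = exp(-r*dt) * [p*0.000000 + (1-p)*0.000000] = 0.000000; exercise = 0.000000; V(3,0) = max -> 0.000000
  V(3,1) = exp(-r*dt) * [p*0.000000 + (1-p)*0.000000] = 0.000000; exercise = 0.000000; V(3,1) = max -> 0.000000
  V(3,2) = exp(-r*dt) * [p*0.000000 + (1-p)*15.140312] = 7.787141; exercise = 8.120023; V(3,2) = max -> 8.120023
  V(3,3) = exp(-r*dt) * [p*15.140312 + (1-p)*25.655337] = 20.379148; exercise = 20.911312; V(3,3) = max -> 20.911312
  V(2,0) = exp(-r*dt) * [p*0.000000 + (1-p)*0.000000] = 0.000000; exercise = 0.000000; V(2,0) = max -> 0.000000
  V(2,1) = exp(-r*dt) * [p*0.000000 + (1-p)*8.120023] = 4.176384; exercise = 0.000000; V(2,1) = max -> 4.176384
  V(2,2) = exp(-r*dt) * [p*8.120023 + (1-p)*20.911312] = 14.608149; exercise = 15.140312; V(2,2) = max -> 15.140312
  V(1,0) = exp(-r*dt) * [p*0.000000 + (1-p)*4.176384] = 2.148047; exercise = 0.000000; V(1,0) = max -> 2.148047
  V(1,1) = exp(-r*dt) * [p*4.176384 + (1-p)*15.140312] = 9.768758; exercise = 8.120023; V(1,1) = max -> 9.768758
  V(0,0) = exp(-r*dt) * [p*2.148047 + (1-p)*9.768758] = 6.043589; exercise = 0.000000; V(0,0) = max -> 6.043589


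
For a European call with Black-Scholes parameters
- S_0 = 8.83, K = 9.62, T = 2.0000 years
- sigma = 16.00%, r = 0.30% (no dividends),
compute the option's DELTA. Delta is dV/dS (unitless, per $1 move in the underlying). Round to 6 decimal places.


d1 = -0.2390429719; d2 = -0.4653171419
phi(d1) = 0.3877054782; exp(-qT) = 1.0000000000; exp(-rT) = 0.9940179641
N(d1) = 0.4055361308
Delta = exp(-qT) * N(d1) = 1.0000000000 * 0.4055361308 = 0.405536

Answer: Delta = 0.405536


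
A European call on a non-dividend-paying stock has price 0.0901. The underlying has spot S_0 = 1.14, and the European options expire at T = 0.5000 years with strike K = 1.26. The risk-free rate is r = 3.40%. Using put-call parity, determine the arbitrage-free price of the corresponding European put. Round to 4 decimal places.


Answer: Put price = 0.1889

Derivation:
Put-call parity: C - P = S_0 * exp(-qT) - K * exp(-rT).
S_0 * exp(-qT) = 1.1400 * 1.00000000 = 1.14000000
K * exp(-rT) = 1.2600 * 0.98314368 = 1.23876104
P = C - S*exp(-qT) + K*exp(-rT)
P = 0.0901 - 1.14000000 + 1.23876104 = 0.1889


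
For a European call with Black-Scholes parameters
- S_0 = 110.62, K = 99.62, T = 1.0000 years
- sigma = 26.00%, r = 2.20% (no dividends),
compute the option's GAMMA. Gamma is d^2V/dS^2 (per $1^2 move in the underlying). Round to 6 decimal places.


Answer: Gamma = 0.011463

Derivation:
d1 = 0.6174536805; d2 = 0.3574536805
phi(d1) = 0.3297029910; exp(-qT) = 1.0000000000; exp(-rT) = 0.9782402351
Gamma = exp(-qT) * phi(d1) / (S * sigma * sqrt(T)) = 1.0000000000 * 0.3297029910 / (110.6200 * 0.2600 * 1.0000000000) = 0.011463


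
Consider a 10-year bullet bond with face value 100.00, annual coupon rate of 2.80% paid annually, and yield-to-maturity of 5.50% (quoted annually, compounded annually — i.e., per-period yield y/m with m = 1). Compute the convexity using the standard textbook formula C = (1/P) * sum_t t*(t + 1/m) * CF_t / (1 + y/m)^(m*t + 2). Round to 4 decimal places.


Coupon per period c = face * coupon_rate / m = 2.800000
Periods per year m = 1; per-period yield y/m = 0.055000
Number of cashflows N = 10
Cashflows (t years, CF_t, discount factor 1/(1+y/m)^(m*t), PV):
  t = 1.0000: CF_t = 2.800000, DF = 0.947867, PV = 2.654028
  t = 2.0000: CF_t = 2.800000, DF = 0.898452, PV = 2.515667
  t = 3.0000: CF_t = 2.800000, DF = 0.851614, PV = 2.384518
  t = 4.0000: CF_t = 2.800000, DF = 0.807217, PV = 2.260207
  t = 5.0000: CF_t = 2.800000, DF = 0.765134, PV = 2.142376
  t = 6.0000: CF_t = 2.800000, DF = 0.725246, PV = 2.030688
  t = 7.0000: CF_t = 2.800000, DF = 0.687437, PV = 1.924823
  t = 8.0000: CF_t = 2.800000, DF = 0.651599, PV = 1.824477
  t = 9.0000: CF_t = 2.800000, DF = 0.617629, PV = 1.729362
  t = 10.0000: CF_t = 102.800000, DF = 0.585431, PV = 60.182264
Price P = sum_t PV_t = 79.648410
Convexity numerator sum_t t*(t + 1/m) * CF_t / (1+y/m)^(m*t + 2):
  t = 1.0000: term = 4.769037
  t = 2.0000: term = 13.561241
  t = 3.0000: term = 25.708514
  t = 4.0000: term = 40.613767
  t = 5.0000: term = 57.744692
  t = 6.0000: term = 76.628027
  t = 7.0000: term = 96.844268
  t = 8.0000: term = 118.022805
  t = 9.0000: term = 139.837446
  t = 10.0000: term = 5947.799009
Convexity = (1/P) * sum = 6521.528806 / 79.648410 = 81.878958

Answer: Convexity = 81.8790


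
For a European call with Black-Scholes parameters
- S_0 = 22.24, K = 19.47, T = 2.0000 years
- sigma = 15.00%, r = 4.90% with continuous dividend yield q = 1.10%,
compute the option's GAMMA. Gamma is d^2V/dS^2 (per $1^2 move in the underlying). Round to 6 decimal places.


d1 = 1.0913846685; d2 = 0.8792526342
phi(d1) = 0.2199183846; exp(-qT) = 0.9782402351; exp(-rT) = 0.9066489038
Gamma = exp(-qT) * phi(d1) / (S * sigma * sqrt(T)) = 0.9782402351 * 0.2199183846 / (22.2400 * 0.1500 * 1.4142135624) = 0.045600

Answer: Gamma = 0.045600


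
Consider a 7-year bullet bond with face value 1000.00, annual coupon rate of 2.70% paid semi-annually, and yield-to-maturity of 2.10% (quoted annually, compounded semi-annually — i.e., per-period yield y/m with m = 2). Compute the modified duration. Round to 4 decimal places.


Coupon per period c = face * coupon_rate / m = 13.500000
Periods per year m = 2; per-period yield y/m = 0.010500
Number of cashflows N = 14
Cashflows (t years, CF_t, discount factor 1/(1+y/m)^(m*t), PV):
  t = 0.5000: CF_t = 13.500000, DF = 0.989609, PV = 13.359723
  t = 1.0000: CF_t = 13.500000, DF = 0.979326, PV = 13.220903
  t = 1.5000: CF_t = 13.500000, DF = 0.969150, PV = 13.083526
  t = 2.0000: CF_t = 13.500000, DF = 0.959080, PV = 12.947577
  t = 2.5000: CF_t = 13.500000, DF = 0.949114, PV = 12.813040
  t = 3.0000: CF_t = 13.500000, DF = 0.939252, PV = 12.679901
  t = 3.5000: CF_t = 13.500000, DF = 0.929492, PV = 12.548145
  t = 4.0000: CF_t = 13.500000, DF = 0.919834, PV = 12.417759
  t = 4.5000: CF_t = 13.500000, DF = 0.910276, PV = 12.288727
  t = 5.0000: CF_t = 13.500000, DF = 0.900818, PV = 12.161036
  t = 5.5000: CF_t = 13.500000, DF = 0.891457, PV = 12.034672
  t = 6.0000: CF_t = 13.500000, DF = 0.882194, PV = 11.909621
  t = 6.5000: CF_t = 13.500000, DF = 0.873027, PV = 11.785870
  t = 7.0000: CF_t = 1013.500000, DF = 0.863956, PV = 875.619255
Price P = sum_t PV_t = 1038.869757
First compute Macaulay numerator sum_t t * PV_t:
  t * PV_t at t = 0.5000: 6.679861
  t * PV_t at t = 1.0000: 13.220903
  t * PV_t at t = 1.5000: 19.625290
  t * PV_t at t = 2.0000: 25.895154
  t * PV_t at t = 2.5000: 32.032600
  t * PV_t at t = 3.0000: 38.039703
  t * PV_t at t = 3.5000: 43.918509
  t * PV_t at t = 4.0000: 49.671036
  t * PV_t at t = 4.5000: 55.299273
  t * PV_t at t = 5.0000: 60.805182
  t * PV_t at t = 5.5000: 66.190698
  t * PV_t at t = 6.0000: 71.457728
  t * PV_t at t = 6.5000: 76.608153
  t * PV_t at t = 7.0000: 6129.334784
Macaulay duration D = 6688.778874 / 1038.869757 = 6.438515
Modified duration = D / (1 + y/m) = 6.438515 / (1 + 0.010500) = 6.371613

Answer: Modified duration = 6.3716


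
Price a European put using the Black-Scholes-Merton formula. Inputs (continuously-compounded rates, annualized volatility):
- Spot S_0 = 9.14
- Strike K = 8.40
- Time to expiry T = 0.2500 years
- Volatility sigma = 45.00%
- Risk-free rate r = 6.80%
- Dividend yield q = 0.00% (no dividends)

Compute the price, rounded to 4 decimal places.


Answer: Price = 0.4159

Derivation:
d1 = (ln(S/K) + (r - q + 0.5*sigma^2) * T) / (sigma * sqrt(T)) = 0.56329413
d2 = d1 - sigma * sqrt(T) = 0.33829413
exp(-rT) = 0.98314368; exp(-qT) = 1.00000000
P = K * exp(-rT) * N(-d2) - S_0 * exp(-qT) * N(-d1)
N(-d1) = 0.28661731; N(-d2) = 0.36757077
P = 8.4000 * 0.98314368 * 0.36757077 - 9.1400 * 1.00000000 * 0.28661731 = 0.4159


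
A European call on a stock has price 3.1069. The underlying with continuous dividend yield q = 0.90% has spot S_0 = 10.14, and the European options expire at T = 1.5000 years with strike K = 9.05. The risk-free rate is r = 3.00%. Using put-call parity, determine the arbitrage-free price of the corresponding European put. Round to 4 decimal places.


Answer: Put price = 1.7546

Derivation:
Put-call parity: C - P = S_0 * exp(-qT) - K * exp(-rT).
S_0 * exp(-qT) = 10.1400 * 0.98659072 = 10.00402986
K * exp(-rT) = 9.0500 * 0.95599748 = 8.65177721
P = C - S*exp(-qT) + K*exp(-rT)
P = 3.1069 - 10.00402986 + 8.65177721 = 1.7546


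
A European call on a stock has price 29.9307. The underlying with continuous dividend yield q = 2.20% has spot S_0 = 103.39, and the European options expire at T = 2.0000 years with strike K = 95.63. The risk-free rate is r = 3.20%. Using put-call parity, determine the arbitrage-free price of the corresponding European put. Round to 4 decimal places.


Answer: Put price = 20.6926

Derivation:
Put-call parity: C - P = S_0 * exp(-qT) - K * exp(-rT).
S_0 * exp(-qT) = 103.3900 * 0.95695396 = 98.93946966
K * exp(-rT) = 95.6300 * 0.93800500 = 89.70141811
P = C - S*exp(-qT) + K*exp(-rT)
P = 29.9307 - 98.93946966 + 89.70141811 = 20.6926


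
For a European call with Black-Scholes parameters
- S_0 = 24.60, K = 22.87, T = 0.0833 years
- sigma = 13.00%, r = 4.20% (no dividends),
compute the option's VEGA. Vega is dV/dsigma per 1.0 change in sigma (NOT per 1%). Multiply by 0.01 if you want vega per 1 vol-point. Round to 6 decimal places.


Answer: Vega = 0.342533

Derivation:
d1 = 2.0555006136; d2 = 2.0179803524
phi(d1) = 0.0482441878; exp(-qT) = 1.0000000000; exp(-rT) = 0.9965075130
Vega = S * exp(-qT) * phi(d1) * sqrt(T) = 24.6000 * 1.0000000000 * 0.0482441878 * 0.2886173938 = 0.342533


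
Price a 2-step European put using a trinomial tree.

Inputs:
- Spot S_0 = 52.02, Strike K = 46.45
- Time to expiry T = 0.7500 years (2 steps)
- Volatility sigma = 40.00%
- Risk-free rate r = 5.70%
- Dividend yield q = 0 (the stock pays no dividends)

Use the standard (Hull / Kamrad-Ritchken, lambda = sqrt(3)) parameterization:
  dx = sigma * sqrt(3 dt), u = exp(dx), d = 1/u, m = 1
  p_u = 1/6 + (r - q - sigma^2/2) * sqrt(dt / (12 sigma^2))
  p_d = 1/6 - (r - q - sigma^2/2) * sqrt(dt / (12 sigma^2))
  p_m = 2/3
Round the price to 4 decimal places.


dt = T/N = 0.375000; dx = sigma*sqrt(3*dt) = 0.424264
u = exp(dx) = 1.528465; d = 1/u = 0.654251
p_u = 0.156502, p_m = 0.666667, p_d = 0.176831
Discount per step: exp(-r*dt) = 0.978852
Stock lattice S(k, j) with j the centered position index:
  k=0: S(0,+0) = 52.0200
  k=1: S(1,-1) = 34.0341; S(1,+0) = 52.0200; S(1,+1) = 79.5108
  k=2: S(2,-2) = 22.2669; S(2,-1) = 34.0341; S(2,+0) = 52.0200; S(2,+1) = 79.5108; S(2,+2) = 121.5294
Terminal payoffs V(N, j) = max(K - S_T, 0):
  V(2,-2) = 24.183126; V(2,-1) = 12.415858; V(2,+0) = 0.000000; V(2,+1) = 0.000000; V(2,+2) = 0.000000
Backward induction: V(k, j) = exp(-r*dt) * [p_u * V(k+1, j+1) + p_m * V(k+1, j) + p_d * V(k+1, j-1)]
  V(1,-1) = exp(-r*dt) * [p_u*0.000000 + p_m*12.415858 + p_d*24.183126] = 12.288088
  V(1,+0) = exp(-r*dt) * [p_u*0.000000 + p_m*0.000000 + p_d*12.415858] = 2.149082
  V(1,+1) = exp(-r*dt) * [p_u*0.000000 + p_m*0.000000 + p_d*0.000000] = 0.000000
  V(0,+0) = exp(-r*dt) * [p_u*0.000000 + p_m*2.149082 + p_d*12.288088] = 3.529387

Answer: Price = V(0,0) = 3.5294


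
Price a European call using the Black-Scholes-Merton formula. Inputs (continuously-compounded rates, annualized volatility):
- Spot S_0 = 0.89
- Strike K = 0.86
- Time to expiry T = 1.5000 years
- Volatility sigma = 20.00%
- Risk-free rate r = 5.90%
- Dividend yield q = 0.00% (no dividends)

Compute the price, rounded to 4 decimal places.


Answer: Price = 0.1432

Derivation:
d1 = (ln(S/K) + (r - q + 0.5*sigma^2) * T) / (sigma * sqrt(T)) = 0.62375878
d2 = d1 - sigma * sqrt(T) = 0.37880981
exp(-rT) = 0.91530311; exp(-qT) = 1.00000000
C = S_0 * exp(-qT) * N(d1) - K * exp(-rT) * N(d2)
N(d1) = 0.73360699; N(d2) = 0.64758545
C = 0.8900 * 1.00000000 * 0.73360699 - 0.8600 * 0.91530311 * 0.64758545 = 0.1432


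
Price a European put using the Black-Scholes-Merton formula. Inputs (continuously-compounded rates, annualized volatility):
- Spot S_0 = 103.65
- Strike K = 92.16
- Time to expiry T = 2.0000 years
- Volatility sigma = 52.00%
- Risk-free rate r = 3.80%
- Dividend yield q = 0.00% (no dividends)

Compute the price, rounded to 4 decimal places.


Answer: Price = 18.8928

Derivation:
d1 = (ln(S/K) + (r - q + 0.5*sigma^2) * T) / (sigma * sqrt(T)) = 0.63081219
d2 = d1 - sigma * sqrt(T) = -0.10457886
exp(-rT) = 0.92681621; exp(-qT) = 1.00000000
P = K * exp(-rT) * N(-d2) - S_0 * exp(-qT) * N(-d1)
N(-d1) = 0.26408167; N(-d2) = 0.54164501
P = 92.1600 * 0.92681621 * 0.54164501 - 103.6500 * 1.00000000 * 0.26408167 = 18.8928


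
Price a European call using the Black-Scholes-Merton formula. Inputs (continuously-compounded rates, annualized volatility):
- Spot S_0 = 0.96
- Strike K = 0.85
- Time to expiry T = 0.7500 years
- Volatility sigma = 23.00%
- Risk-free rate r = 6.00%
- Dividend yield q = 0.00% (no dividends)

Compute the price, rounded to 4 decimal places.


Answer: Price = 0.1672

Derivation:
d1 = (ln(S/K) + (r - q + 0.5*sigma^2) * T) / (sigma * sqrt(T)) = 0.93648440
d2 = d1 - sigma * sqrt(T) = 0.73729856
exp(-rT) = 0.95599748; exp(-qT) = 1.00000000
C = S_0 * exp(-qT) * N(d1) - K * exp(-rT) * N(d2)
N(d1) = 0.82548808; N(d2) = 0.76952960
C = 0.9600 * 1.00000000 * 0.82548808 - 0.8500 * 0.95599748 * 0.76952960 = 0.1672


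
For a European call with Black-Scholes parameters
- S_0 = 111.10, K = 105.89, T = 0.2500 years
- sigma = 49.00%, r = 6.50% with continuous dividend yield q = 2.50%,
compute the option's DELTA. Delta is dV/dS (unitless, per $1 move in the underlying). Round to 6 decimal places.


Answer: Delta = 0.636346

Derivation:
d1 = 0.3593566416; d2 = 0.1143566416
phi(d1) = 0.3739971391; exp(-qT) = 0.9937694906; exp(-rT) = 0.9838813190
N(d1) = 0.6403358469
Delta = exp(-qT) * N(d1) = 0.9937694906 * 0.6403358469 = 0.636346


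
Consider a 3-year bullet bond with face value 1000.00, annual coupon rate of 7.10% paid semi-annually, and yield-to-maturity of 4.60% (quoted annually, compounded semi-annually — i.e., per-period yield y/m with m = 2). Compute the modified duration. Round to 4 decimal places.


Answer: Modified duration = 2.7016

Derivation:
Coupon per period c = face * coupon_rate / m = 35.500000
Periods per year m = 2; per-period yield y/m = 0.023000
Number of cashflows N = 6
Cashflows (t years, CF_t, discount factor 1/(1+y/m)^(m*t), PV):
  t = 0.5000: CF_t = 35.500000, DF = 0.977517, PV = 34.701857
  t = 1.0000: CF_t = 35.500000, DF = 0.955540, PV = 33.921659
  t = 1.5000: CF_t = 35.500000, DF = 0.934056, PV = 33.159002
  t = 2.0000: CF_t = 35.500000, DF = 0.913056, PV = 32.413492
  t = 2.5000: CF_t = 35.500000, DF = 0.892528, PV = 31.684743
  t = 3.0000: CF_t = 1035.500000, DF = 0.872461, PV = 903.433730
Price P = sum_t PV_t = 1069.314483
First compute Macaulay numerator sum_t t * PV_t:
  t * PV_t at t = 0.5000: 17.350929
  t * PV_t at t = 1.0000: 33.921659
  t * PV_t at t = 1.5000: 49.738503
  t * PV_t at t = 2.0000: 64.826984
  t * PV_t at t = 2.5000: 79.211857
  t * PV_t at t = 3.0000: 2710.301189
Macaulay duration D = 2955.351120 / 1069.314483 = 2.763781
Modified duration = D / (1 + y/m) = 2.763781 / (1 + 0.023000) = 2.701643


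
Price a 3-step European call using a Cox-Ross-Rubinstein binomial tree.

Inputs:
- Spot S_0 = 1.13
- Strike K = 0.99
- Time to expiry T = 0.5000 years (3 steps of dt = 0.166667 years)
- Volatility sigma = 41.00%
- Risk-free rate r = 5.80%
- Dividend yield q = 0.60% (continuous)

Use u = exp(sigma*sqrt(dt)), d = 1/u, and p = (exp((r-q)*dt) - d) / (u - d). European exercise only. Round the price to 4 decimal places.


dt = T/N = 0.166667
u = exp(sigma*sqrt(dt)) = 1.182206; d = 1/u = 0.845877
p = (exp((r-q)*dt) - d) / (u - d) = 0.484132
Discount per step: exp(-r*dt) = 0.990380
Stock lattice S(k, i) with i counting down-moves:
  k=0: S(0,0) = 1.1300
  k=1: S(1,0) = 1.3359; S(1,1) = 0.9558
  k=2: S(2,0) = 1.5793; S(2,1) = 1.1300; S(2,2) = 0.8085
  k=3: S(3,0) = 1.8671; S(3,1) = 1.3359; S(3,2) = 0.9558; S(3,3) = 0.6839
Terminal payoffs V(N, i) = max(S_T - K, 0):
  V(3,0) = 0.877056; V(3,1) = 0.345892; V(3,2) = 0.000000; V(3,3) = 0.000000
Backward induction: V(k, i) = exp(-r*dt) * [p * V(k+1, i) + (1-p) * V(k+1, i+1)].
  V(2,0) = exp(-r*dt) * [p*0.877056 + (1-p)*0.345892] = 0.597245
  V(2,1) = exp(-r*dt) * [p*0.345892 + (1-p)*0.000000] = 0.165847
  V(2,2) = exp(-r*dt) * [p*0.000000 + (1-p)*0.000000] = 0.000000
  V(1,0) = exp(-r*dt) * [p*0.597245 + (1-p)*0.165847] = 0.371096
  V(1,1) = exp(-r*dt) * [p*0.165847 + (1-p)*0.000000] = 0.079519
  V(0,0) = exp(-r*dt) * [p*0.371096 + (1-p)*0.079519] = 0.218558

Answer: Price = V(0,0) = 0.2186


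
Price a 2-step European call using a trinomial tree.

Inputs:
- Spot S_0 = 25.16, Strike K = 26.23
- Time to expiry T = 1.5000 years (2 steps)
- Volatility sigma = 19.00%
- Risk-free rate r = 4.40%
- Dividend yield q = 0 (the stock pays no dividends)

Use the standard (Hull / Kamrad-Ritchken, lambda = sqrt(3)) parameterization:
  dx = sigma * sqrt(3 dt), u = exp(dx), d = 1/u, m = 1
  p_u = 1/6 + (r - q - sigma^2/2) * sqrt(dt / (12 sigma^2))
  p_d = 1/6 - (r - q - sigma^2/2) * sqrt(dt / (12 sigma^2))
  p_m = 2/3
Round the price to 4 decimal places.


dt = T/N = 0.750000; dx = sigma*sqrt(3*dt) = 0.285000
u = exp(dx) = 1.329762; d = 1/u = 0.752014
p_u = 0.200811, p_m = 0.666667, p_d = 0.132522
Discount per step: exp(-r*dt) = 0.967539
Stock lattice S(k, j) with j the centered position index:
  k=0: S(0,+0) = 25.1600
  k=1: S(1,-1) = 18.9207; S(1,+0) = 25.1600; S(1,+1) = 33.4568
  k=2: S(2,-2) = 14.2286; S(2,-1) = 18.9207; S(2,+0) = 25.1600; S(2,+1) = 33.4568; S(2,+2) = 44.4896
Terminal payoffs V(N, j) = max(S_T - K, 0):
  V(2,-2) = 0.000000; V(2,-1) = 0.000000; V(2,+0) = 0.000000; V(2,+1) = 7.226813; V(2,+2) = 18.259599
Backward induction: V(k, j) = exp(-r*dt) * [p_u * V(k+1, j+1) + p_m * V(k+1, j) + p_d * V(k+1, j-1)]
  V(1,-1) = exp(-r*dt) * [p_u*0.000000 + p_m*0.000000 + p_d*0.000000] = 0.000000
  V(1,+0) = exp(-r*dt) * [p_u*7.226813 + p_m*0.000000 + p_d*0.000000] = 1.404117
  V(1,+1) = exp(-r*dt) * [p_u*18.259599 + p_m*7.226813 + p_d*0.000000] = 8.209188
  V(0,+0) = exp(-r*dt) * [p_u*8.209188 + p_m*1.404117 + p_d*0.000000] = 2.500678

Answer: Price = V(0,0) = 2.5007


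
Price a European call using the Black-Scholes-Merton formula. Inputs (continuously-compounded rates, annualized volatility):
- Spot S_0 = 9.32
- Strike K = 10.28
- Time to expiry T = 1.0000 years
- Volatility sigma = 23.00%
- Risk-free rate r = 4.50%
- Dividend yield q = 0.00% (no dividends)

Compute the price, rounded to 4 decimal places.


Answer: Price = 0.6458

Derivation:
d1 = (ln(S/K) + (r - q + 0.5*sigma^2) * T) / (sigma * sqrt(T)) = -0.11559840
d2 = d1 - sigma * sqrt(T) = -0.34559840
exp(-rT) = 0.95599748; exp(-qT) = 1.00000000
C = S_0 * exp(-qT) * N(d1) - K * exp(-rT) * N(d2)
N(d1) = 0.45398542; N(d2) = 0.36482228
C = 9.3200 * 1.00000000 * 0.45398542 - 10.2800 * 0.95599748 * 0.36482228 = 0.6458


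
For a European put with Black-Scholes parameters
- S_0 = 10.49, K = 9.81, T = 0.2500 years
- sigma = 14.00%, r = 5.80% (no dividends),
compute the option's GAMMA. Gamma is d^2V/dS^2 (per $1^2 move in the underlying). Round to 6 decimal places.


d1 = 1.1995735547; d2 = 1.1295735547
phi(d1) = 0.1942854344; exp(-qT) = 1.0000000000; exp(-rT) = 0.9856046187
Gamma = exp(-qT) * phi(d1) / (S * sigma * sqrt(T)) = 1.0000000000 * 0.1942854344 / (10.4900 * 0.1400 * 0.5000000000) = 0.264586

Answer: Gamma = 0.264586


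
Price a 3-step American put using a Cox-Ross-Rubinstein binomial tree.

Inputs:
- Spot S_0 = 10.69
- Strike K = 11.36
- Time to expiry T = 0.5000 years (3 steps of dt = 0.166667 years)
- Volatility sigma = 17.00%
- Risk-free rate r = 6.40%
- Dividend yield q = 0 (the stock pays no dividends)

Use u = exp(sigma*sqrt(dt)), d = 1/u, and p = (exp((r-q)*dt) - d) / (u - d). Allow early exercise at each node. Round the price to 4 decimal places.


Answer: Price = V(0,0) = 0.7655

Derivation:
dt = T/N = 0.166667
u = exp(sigma*sqrt(dt)) = 1.071867; d = 1/u = 0.932951
p = (exp((r-q)*dt) - d) / (u - d) = 0.559852
Discount per step: exp(-r*dt) = 0.989390
Stock lattice S(k, i) with i counting down-moves:
  k=0: S(0,0) = 10.6900
  k=1: S(1,0) = 11.4583; S(1,1) = 9.9733
  k=2: S(2,0) = 12.2817; S(2,1) = 10.6900; S(2,2) = 9.3046
  k=3: S(3,0) = 13.1644; S(3,1) = 11.4583; S(3,2) = 9.9733; S(3,3) = 8.6807
Terminal payoffs V(N, i) = max(K - S_T, 0):
  V(3,0) = 0.000000; V(3,1) = 0.000000; V(3,2) = 1.386750; V(3,3) = 2.679301
Backward induction: V(k, i) = exp(-r*dt) * [p * V(k+1, i) + (1-p) * V(k+1, i+1)]; then take max(V_cont, immediate exercise) for American.
  V(2,0) = exp(-r*dt) * [p*0.000000 + (1-p)*0.000000] = 0.000000; exercise = 0.000000; V(2,0) = max -> 0.000000
  V(2,1) = exp(-r*dt) * [p*0.000000 + (1-p)*1.386750] = 0.603898; exercise = 0.670000; V(2,1) = max -> 0.670000
  V(2,2) = exp(-r*dt) * [p*1.386750 + (1-p)*2.679301] = 1.934913; exercise = 2.055443; V(2,2) = max -> 2.055443
  V(1,0) = exp(-r*dt) * [p*0.000000 + (1-p)*0.670000] = 0.291770; exercise = 0.000000; V(1,0) = max -> 0.291770
  V(1,1) = exp(-r*dt) * [p*0.670000 + (1-p)*2.055443] = 1.266221; exercise = 1.386750; V(1,1) = max -> 1.386750
  V(0,0) = exp(-r*dt) * [p*0.291770 + (1-p)*1.386750] = 0.765514; exercise = 0.670000; V(0,0) = max -> 0.765514
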